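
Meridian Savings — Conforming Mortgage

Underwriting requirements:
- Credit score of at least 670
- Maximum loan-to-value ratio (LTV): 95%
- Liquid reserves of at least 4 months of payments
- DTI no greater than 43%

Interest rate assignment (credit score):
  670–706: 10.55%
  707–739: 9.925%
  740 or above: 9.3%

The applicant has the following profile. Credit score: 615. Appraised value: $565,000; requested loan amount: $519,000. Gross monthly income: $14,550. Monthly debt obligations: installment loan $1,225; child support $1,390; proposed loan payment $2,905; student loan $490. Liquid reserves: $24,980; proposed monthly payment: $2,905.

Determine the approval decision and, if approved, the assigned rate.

Credit score 615 < 670 (below minimum)
Reserves: 24,980 ÷ 2,905 = 8.6 months (meets 4-month minimum)
LTV = 519,000/565,000 = 91.9% ≤ 95%
Total monthly debts = (1,225 + 1,390 + 2,905 + 490) = 6,010. DTI: 6,010 ÷ 14,550 = 41.3%, within the 43% cap
Not all requirements met → denied.

Denied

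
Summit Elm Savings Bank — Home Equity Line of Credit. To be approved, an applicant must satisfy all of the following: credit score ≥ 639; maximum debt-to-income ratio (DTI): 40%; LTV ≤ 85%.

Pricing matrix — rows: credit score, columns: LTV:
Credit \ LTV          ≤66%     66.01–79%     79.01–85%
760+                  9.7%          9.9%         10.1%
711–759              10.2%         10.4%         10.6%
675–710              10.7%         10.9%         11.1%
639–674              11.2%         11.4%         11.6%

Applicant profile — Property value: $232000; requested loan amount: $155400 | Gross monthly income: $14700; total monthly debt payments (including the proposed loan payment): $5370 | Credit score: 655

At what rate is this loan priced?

11.4%

Credit score 655 ≥ 639; DTI = 5,370/14,700 = 36.5% ≤ 40%
Loan-to-value = 155,400/232,000 = 67% — pass (85% max)
Row: 655 falls in 639–674. Column: 67% falls in 66.01–79%. Rate = 11.4%.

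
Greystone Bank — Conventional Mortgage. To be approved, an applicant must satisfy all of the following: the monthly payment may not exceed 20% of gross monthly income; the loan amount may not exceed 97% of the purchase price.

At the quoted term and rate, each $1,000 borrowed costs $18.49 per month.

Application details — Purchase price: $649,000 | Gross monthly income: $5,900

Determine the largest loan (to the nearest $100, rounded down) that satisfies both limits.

$63,800

Payment cap: 20% × $5,900 = $1,180/month.
At $18.49 per $1,000, that supports 1,180/18.49 × 1,000 ≈ $63,818 → $63,800.
LTV cap: 97% × $649,000 = $629,530 → $629,500.
Binding constraint: payment-to-income.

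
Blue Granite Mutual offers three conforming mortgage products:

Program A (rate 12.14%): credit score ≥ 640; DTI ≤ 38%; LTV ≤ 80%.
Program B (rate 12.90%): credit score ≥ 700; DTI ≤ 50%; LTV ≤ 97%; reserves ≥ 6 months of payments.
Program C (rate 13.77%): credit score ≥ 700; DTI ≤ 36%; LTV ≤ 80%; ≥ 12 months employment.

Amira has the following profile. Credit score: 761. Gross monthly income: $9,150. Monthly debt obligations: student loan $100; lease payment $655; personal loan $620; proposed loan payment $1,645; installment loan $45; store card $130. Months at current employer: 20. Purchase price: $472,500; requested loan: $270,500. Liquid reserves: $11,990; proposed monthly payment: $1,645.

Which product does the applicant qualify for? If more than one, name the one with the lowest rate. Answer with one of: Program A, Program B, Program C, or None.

Program A

Total debts = (100 + 655 + 620 + 1,645 + 45 + 130) = 3,195; DTI = 3,195/9,150 = 34.9%.
LTV = 270,500/472,500 = 57.2%.
Reserves = 11,990/1,645 = 7.3 months.
Program A: score 761 ≥ 640; DTI 34.9% ≤ 38%; LTV 57.2% ≤ 80% → qualifies.
Program B: score 761 ≥ 700; DTI 34.9% ≤ 50%; LTV 57.2% ≤ 97%; reserves 7.3 ≥ 6 mo → qualifies.
Program C: score 761 ≥ 700; DTI 34.9% ≤ 36%; LTV 57.2% ≤ 80%; employment 20 ≥ 12 mo → qualifies.
Qualifying: Program A, Program B, Program C. Lowest rate is 12.14% → Program A.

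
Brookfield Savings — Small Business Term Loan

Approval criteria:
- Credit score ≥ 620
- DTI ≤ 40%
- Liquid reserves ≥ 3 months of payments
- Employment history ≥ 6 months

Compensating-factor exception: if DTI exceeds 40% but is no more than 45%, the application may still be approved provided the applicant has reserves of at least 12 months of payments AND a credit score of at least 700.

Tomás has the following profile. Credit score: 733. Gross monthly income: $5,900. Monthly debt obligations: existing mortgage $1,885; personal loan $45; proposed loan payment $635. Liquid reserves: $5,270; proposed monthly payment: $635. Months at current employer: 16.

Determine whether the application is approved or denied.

Credit score 733 ≥ 620 (meets base)
Total debts = (1,885 + 45 + 635) = 2,565. DTI = 2,565/5,900 = 43.5% > 40% — standard DTI limit exceeded.
Reserves: 5,270 ÷ 635 = 8.3 months (meets 3-month minimum)
Employment 16 ≥ 6 months
DTI 43.5% is within the 40%–45% exception band; checking compensating factors.
Reserves 8.3 < 12 months; credit score 733 ≥ 700.
Compensating-factor requirement not fully met.

Denied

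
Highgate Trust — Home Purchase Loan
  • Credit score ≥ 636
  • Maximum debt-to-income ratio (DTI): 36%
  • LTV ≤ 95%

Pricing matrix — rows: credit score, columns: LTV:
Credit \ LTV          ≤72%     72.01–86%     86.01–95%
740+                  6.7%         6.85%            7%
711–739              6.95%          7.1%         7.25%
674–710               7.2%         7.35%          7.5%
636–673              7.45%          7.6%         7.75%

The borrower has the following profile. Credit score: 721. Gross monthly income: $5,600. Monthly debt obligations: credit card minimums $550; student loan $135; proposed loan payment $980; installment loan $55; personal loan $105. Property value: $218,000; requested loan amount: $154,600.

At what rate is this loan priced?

6.95%

Credit score 721 ≥ 636; Total monthly debts = (550 + 135 + 980 + 55 + 105) = 1,825. DTI = 1,825/5,600 = 32.6% ≤ 36%
Loan-to-value = 154,600/218,000 = 70.9% — pass (95% max)
Row: 721 falls in 711–739. Column: 70.9% falls in ≤72%. Rate = 6.95%.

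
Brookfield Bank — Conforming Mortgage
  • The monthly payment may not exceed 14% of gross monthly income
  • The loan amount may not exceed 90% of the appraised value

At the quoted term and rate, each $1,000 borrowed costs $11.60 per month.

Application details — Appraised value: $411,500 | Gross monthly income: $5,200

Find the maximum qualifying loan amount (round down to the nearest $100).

$62,700

Payment cap: 14% × $5,200 = $728/month.
At $11.60 per $1,000, that supports 728/11.60 × 1,000 ≈ $62,758 → $62,700.
LTV cap: 90% × $411,500 = $370,350 → $370,300.
Binding constraint: payment-to-income.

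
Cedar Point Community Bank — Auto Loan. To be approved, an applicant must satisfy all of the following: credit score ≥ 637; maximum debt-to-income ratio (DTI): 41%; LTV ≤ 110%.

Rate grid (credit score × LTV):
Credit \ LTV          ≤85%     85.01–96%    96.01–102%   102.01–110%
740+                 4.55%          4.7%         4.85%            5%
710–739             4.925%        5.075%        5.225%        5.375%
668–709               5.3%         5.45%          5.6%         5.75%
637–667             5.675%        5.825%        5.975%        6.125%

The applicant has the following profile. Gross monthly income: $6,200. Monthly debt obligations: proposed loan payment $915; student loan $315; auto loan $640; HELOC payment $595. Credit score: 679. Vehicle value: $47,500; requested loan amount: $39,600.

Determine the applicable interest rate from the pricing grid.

5.3%

Credit score 679 ≥ 637; Total monthly debts = (915 + 315 + 640 + 595) = 2,465. Debt-to-income = 2,465/6,200 = 39.8% — meets 41% limit
Loan-to-value = 39,600/47,500 = 83.4% — pass (110% max)
Credit 679 → row 668–709; LTV 83.4% → column ≤85%. Grid cell → 5.3%.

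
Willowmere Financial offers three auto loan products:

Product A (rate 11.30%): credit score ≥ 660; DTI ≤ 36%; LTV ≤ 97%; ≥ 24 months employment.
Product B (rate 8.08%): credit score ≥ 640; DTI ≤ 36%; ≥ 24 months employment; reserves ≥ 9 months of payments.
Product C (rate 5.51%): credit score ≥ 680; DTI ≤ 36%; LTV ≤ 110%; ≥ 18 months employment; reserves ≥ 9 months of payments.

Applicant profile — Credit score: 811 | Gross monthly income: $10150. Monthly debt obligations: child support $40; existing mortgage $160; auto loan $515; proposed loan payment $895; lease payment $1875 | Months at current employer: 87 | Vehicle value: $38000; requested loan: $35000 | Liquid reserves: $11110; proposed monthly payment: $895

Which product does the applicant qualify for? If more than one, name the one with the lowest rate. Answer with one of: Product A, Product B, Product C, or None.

Total debts = (40 + 160 + 515 + 895 + 1,875) = 3,485; DTI = 3,485/10,150 = 34.3%.
LTV = 35,000/38,000 = 92.1%.
Reserves = 11,110/895 = 12.4 months.
Product A: score 811 ≥ 660; DTI 34.3% ≤ 36%; LTV 92.1% ≤ 97%; employment 87 ≥ 24 mo → qualifies.
Product B: score 811 ≥ 640; DTI 34.3% ≤ 36%; employment 87 ≥ 24 mo; reserves 12.4 ≥ 9 mo → qualifies.
Product C: score 811 ≥ 680; DTI 34.3% ≤ 36%; LTV 92.1% ≤ 110%; employment 87 ≥ 18 mo; reserves 12.4 ≥ 9 mo → qualifies.
Qualifying: Product A, Product B, Product C. Lowest rate is 5.51% → Product C.

Product C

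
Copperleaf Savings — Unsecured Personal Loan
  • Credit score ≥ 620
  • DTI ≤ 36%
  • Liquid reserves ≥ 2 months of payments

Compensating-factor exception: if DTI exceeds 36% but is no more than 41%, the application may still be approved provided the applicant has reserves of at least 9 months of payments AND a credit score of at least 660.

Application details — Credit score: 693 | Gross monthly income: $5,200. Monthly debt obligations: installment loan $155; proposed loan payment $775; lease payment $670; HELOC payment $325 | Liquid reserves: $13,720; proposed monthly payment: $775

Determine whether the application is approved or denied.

Credit score 693 ≥ 620 (meets base)
Total debts = (155 + 775 + 670 + 325) = 1,925. DTI: 1,925 ÷ 5,200 = 37%, over the 36% base limit.
Reserves: 13,720 ÷ 775 = 17.7 months (meets 2-month minimum)
37% falls in the override range (36%–41%), so the compensating-factor test applies.
Reserves 17.7 ≥ 9 months; credit score 693 ≥ 660.
Both override conditions satisfied; DTI exception granted.

Approved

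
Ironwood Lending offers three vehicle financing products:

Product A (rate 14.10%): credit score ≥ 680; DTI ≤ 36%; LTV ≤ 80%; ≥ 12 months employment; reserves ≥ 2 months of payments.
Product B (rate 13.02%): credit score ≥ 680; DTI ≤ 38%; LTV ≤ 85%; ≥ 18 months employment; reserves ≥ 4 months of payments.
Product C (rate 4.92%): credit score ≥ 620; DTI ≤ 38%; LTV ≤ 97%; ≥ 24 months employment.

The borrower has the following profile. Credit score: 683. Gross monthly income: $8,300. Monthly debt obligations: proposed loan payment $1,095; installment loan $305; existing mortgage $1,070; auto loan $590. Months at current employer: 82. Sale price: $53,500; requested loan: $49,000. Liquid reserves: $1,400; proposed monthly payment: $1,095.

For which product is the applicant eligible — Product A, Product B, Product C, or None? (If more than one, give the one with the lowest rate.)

Product C

Total debts = (1,095 + 305 + 1,070 + 590) = 3,060; DTI = 3,060/8,300 = 36.9%.
LTV = 49,000/53,500 = 91.6%.
Reserves = 1,400/1,095 = 1.3 months.
Product A: score 683 ≥ 680; DTI 36.9% > 36%; LTV 91.6% > 80%; employment 82 ≥ 12 mo; reserves 1.3 < 2 mo → does not qualify.
Product B: score 683 ≥ 680; DTI 36.9% ≤ 38%; LTV 91.6% > 85%; employment 82 ≥ 18 mo; reserves 1.3 < 4 mo → does not qualify.
Product C: score 683 ≥ 620; DTI 36.9% ≤ 38%; LTV 91.6% ≤ 97%; employment 82 ≥ 24 mo → qualifies.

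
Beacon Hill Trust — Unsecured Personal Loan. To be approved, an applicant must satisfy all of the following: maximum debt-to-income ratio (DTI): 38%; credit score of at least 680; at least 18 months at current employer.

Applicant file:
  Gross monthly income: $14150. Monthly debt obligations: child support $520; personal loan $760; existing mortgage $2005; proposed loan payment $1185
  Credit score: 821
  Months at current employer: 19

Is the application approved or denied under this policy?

Total monthly debts = (520 + 760 + 2,005 + 1,185) = 4,470. DTI: 4,470 ÷ 14,150 = 31.6%, within the 38% cap
Credit score 821 ≥ 680 (meets)
Employment 19 ≥ 18 months
All criteria satisfied.

Approved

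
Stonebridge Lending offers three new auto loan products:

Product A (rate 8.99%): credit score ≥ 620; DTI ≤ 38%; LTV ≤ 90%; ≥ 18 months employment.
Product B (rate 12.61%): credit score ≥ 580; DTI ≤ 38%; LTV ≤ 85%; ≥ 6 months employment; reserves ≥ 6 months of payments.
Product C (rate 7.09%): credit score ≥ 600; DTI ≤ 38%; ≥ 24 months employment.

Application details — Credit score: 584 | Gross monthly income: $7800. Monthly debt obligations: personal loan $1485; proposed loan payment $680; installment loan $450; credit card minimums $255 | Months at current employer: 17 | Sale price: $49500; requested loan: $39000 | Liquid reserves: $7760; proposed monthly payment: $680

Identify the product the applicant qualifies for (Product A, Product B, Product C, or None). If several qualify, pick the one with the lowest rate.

Total debts = (1,485 + 680 + 450 + 255) = 2,870; DTI = 2,870/7,800 = 36.8%.
LTV = 39,000/49,500 = 78.8%.
Reserves = 7,760/680 = 11.4 months.
Product A: score 584 < 620; DTI 36.8% ≤ 38%; LTV 78.8% ≤ 90%; employment 17 < 18 mo → does not qualify.
Product B: score 584 ≥ 580; DTI 36.8% ≤ 38%; LTV 78.8% ≤ 85%; employment 17 ≥ 6 mo; reserves 11.4 ≥ 6 mo → qualifies.
Product C: score 584 < 600; DTI 36.8% ≤ 38%; employment 17 < 24 mo → does not qualify.

Product B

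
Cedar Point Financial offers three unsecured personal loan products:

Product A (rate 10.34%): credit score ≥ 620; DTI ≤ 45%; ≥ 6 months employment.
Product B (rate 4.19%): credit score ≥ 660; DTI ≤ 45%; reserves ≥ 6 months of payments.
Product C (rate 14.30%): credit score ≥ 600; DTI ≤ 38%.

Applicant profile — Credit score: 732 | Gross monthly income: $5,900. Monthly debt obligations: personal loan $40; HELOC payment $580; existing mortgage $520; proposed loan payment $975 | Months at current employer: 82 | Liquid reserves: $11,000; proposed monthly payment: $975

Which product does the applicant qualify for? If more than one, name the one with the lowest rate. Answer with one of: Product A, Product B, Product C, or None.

Product B

Total debts = (40 + 580 + 520 + 975) = 2,115; DTI = 2,115/5,900 = 35.8%.
Reserves = 11,000/975 = 11.3 months.
Product A: score 732 ≥ 620; DTI 35.8% ≤ 45%; employment 82 ≥ 6 mo → qualifies.
Product B: score 732 ≥ 660; DTI 35.8% ≤ 45%; reserves 11.3 ≥ 6 mo → qualifies.
Product C: score 732 ≥ 600; DTI 35.8% ≤ 38% → qualifies.
Qualifying: Product A, Product B, Product C. Lowest rate is 4.19% → Product B.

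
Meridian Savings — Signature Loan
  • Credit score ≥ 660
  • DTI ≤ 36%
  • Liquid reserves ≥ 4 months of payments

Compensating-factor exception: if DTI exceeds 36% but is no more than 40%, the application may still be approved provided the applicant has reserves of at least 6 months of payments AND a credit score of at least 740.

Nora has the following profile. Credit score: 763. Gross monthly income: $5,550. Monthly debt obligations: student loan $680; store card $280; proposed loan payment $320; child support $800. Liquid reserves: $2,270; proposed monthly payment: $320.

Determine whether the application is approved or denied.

Approved

Credit score 763 ≥ 660 (meets base)
Total debts = (680 + 280 + 320 + 800) = 2,080. DTI = 2,080/5,550 = 37.5% > 36% — standard DTI limit exceeded.
Liquid reserves cover 2,270/320 = 7.1 months — ≥ 4 required
DTI 37.5% is within the 36%–40% exception band; checking compensating factors.
Override check — reserves: 7.1 mo (ok); score: 763 (ok).
Both override conditions satisfied; DTI exception granted.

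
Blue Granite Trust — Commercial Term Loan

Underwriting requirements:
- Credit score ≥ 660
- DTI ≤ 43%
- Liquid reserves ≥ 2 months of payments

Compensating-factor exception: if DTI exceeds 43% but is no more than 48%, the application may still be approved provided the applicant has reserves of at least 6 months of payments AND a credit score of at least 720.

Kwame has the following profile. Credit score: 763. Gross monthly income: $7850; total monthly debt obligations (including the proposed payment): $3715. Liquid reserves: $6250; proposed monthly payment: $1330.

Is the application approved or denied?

Credit score 763 ≥ 660 (meets base)
DTI = 3,715/7,850 = 47.3% > 43% — standard DTI limit exceeded.
Liquid reserves cover 6,250/1,330 = 4.7 months — ≥ 2 required
DTI 47.3% is within the 43%–48% exception band; checking compensating factors.
Override check — reserves: 4.7 mo (short of 6); score: 763 (ok).
Compensating-factor requirement not fully met.

Denied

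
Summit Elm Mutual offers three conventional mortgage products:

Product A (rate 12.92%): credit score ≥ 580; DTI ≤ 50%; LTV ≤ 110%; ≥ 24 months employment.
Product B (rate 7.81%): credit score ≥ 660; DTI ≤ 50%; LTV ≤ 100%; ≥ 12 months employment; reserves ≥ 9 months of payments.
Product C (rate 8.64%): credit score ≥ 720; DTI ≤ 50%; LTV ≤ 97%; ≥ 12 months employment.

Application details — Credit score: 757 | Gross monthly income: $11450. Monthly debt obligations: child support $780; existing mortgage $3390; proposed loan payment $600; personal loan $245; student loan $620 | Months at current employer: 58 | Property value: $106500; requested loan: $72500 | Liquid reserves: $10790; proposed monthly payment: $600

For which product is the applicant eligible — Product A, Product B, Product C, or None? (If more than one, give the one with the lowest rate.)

Total debts = (780 + 3,390 + 600 + 245 + 620) = 5,635; DTI = 5,635/11,450 = 49.2%.
LTV = 72,500/106,500 = 68.1%.
Reserves = 10,790/600 = 18.0 months.
Product A: score 757 ≥ 580; DTI 49.2% ≤ 50%; LTV 68.1% ≤ 110%; employment 58 ≥ 24 mo → qualifies.
Product B: score 757 ≥ 660; DTI 49.2% ≤ 50%; LTV 68.1% ≤ 100%; employment 58 ≥ 12 mo; reserves 18.0 ≥ 9 mo → qualifies.
Product C: score 757 ≥ 720; DTI 49.2% ≤ 50%; LTV 68.1% ≤ 97%; employment 58 ≥ 12 mo → qualifies.
Qualifying: Product A, Product B, Product C. Lowest rate is 7.81% → Product B.

Product B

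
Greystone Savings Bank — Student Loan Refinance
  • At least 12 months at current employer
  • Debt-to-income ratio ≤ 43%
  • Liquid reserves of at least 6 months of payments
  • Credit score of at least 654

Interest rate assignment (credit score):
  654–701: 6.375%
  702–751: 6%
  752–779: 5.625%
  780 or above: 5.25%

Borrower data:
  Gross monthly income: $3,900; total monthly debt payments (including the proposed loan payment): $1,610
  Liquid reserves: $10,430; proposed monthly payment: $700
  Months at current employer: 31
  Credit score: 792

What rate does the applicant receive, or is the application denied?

Approved at 5.25%

Credit score 792 ≥ 654 (meets minimum)
Debt-to-income = 1,610/3,900 = 41.3% — meets 43% limit
Liquid reserves cover 10,430/700 = 14.9 months — ≥ 6 required
Employment 31 ≥ 12 months
All requirements met. Score 792 falls in the 780 or above tier → 5.25%.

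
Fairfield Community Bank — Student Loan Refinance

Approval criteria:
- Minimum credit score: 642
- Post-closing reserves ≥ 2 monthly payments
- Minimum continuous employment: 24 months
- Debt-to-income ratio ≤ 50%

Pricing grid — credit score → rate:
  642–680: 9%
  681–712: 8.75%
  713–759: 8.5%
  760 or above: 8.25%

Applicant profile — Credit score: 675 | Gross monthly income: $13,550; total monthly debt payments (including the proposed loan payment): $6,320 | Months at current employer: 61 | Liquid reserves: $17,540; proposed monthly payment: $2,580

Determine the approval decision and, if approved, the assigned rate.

Credit score 675 ≥ 642 (meets minimum)
DTI = 6,320/13,550 = 46.6% ≤ 50%
Employment 61 ≥ 24 months
Reserves = 17,540/2,580 = 6.8 months ≥ 2
All requirements met. Score 675 falls in the 642–680 tier → 9%.

Approved at 9%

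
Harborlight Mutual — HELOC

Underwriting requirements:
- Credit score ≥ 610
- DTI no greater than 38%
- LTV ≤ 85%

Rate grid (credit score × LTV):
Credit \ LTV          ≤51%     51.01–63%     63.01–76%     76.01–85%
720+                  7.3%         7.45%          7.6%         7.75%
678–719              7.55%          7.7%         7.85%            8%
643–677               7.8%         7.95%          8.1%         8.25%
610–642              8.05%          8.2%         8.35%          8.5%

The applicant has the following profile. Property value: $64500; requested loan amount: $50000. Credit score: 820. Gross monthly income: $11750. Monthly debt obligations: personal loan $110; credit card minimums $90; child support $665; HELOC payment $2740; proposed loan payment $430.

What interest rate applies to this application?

7.75%

Credit score 820 ≥ 610; Total monthly debts = (110 + 90 + 665 + 2,740 + 430) = 4,035. Debt-to-income = 4,035/11,750 = 34.3% — meets 38% limit
LTV: 50,000 ÷ 64,500 = 77.5%, within 85% cap
Credit 820 → row 720+; LTV 77.5% → column 76.01–85%. Grid cell → 7.75%.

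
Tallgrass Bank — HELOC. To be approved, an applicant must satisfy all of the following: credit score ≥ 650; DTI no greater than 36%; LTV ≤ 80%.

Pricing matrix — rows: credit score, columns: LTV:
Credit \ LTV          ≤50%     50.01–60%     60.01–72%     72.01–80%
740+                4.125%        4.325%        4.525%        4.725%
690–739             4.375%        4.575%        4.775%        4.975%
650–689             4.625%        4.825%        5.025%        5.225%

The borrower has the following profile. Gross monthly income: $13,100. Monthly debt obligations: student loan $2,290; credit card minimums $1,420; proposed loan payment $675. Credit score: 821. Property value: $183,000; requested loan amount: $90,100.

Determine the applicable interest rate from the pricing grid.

Credit score 821 ≥ 650; Total monthly debts = (2,290 + 1,420 + 675) = 4,385. DTI: 4,385 ÷ 13,100 = 33.5%, within the 36% cap
Loan-to-value = 90,100/183,000 = 49.2% — pass (80% max)
Credit 821 → row 740+; LTV 49.2% → column ≤50%. Grid cell → 4.125%.

4.125%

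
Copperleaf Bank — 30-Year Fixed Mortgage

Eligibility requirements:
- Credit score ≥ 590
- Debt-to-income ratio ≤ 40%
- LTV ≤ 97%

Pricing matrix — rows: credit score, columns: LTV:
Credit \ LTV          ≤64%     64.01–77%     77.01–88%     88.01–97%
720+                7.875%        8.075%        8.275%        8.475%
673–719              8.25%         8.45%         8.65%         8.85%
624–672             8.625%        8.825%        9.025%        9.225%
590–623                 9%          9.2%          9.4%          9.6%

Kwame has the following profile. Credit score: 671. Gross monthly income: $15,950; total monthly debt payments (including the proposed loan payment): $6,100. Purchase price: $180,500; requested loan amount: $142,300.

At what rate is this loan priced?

Credit score 671 ≥ 590; Debt-to-income = 6,100/15,950 = 38.2% — meets 40% limit
LTV: 142,300 ÷ 180,500 = 78.8%, within 97% cap
Credit 671 → row 624–672; LTV 78.8% → column 77.01–88%. Grid cell → 9.025%.

9.025%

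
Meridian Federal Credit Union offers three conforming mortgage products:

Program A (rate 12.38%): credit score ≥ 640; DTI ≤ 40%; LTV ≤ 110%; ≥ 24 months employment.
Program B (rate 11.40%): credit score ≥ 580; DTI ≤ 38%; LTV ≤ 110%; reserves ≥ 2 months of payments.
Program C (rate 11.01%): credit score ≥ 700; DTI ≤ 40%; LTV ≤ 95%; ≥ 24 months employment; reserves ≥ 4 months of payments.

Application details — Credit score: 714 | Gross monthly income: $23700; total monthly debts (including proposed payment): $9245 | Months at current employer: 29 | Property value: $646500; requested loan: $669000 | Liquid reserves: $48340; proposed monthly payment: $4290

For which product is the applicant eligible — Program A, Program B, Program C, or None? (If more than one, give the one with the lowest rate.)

Program A

DTI = 9,245/23,700 = 39%.
LTV = 669,000/646,500 = 103.5%.
Reserves = 48,340/4,290 = 11.3 months.
Program A: score 714 ≥ 640; DTI 39% ≤ 40%; LTV 103.5% ≤ 110%; employment 29 ≥ 24 mo → qualifies.
Program B: score 714 ≥ 580; DTI 39% > 38%; LTV 103.5% ≤ 110%; reserves 11.3 ≥ 2 mo → does not qualify.
Program C: score 714 ≥ 700; DTI 39% ≤ 40%; LTV 103.5% > 95%; employment 29 ≥ 24 mo; reserves 11.3 ≥ 4 mo → does not qualify.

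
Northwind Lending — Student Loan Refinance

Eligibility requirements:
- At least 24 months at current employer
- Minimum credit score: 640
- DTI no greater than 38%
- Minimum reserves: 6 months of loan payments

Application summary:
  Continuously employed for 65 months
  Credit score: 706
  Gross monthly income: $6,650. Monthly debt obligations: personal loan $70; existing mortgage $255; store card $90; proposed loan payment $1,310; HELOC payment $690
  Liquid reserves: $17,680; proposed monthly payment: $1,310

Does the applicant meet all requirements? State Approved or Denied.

Approved

Employment 65 ≥ 24 months
Credit score 706 ≥ 640 (meets)
Total monthly debts = (70 + 255 + 90 + 1,310 + 690) = 2,415. DTI: 2,415 ÷ 6,650 = 36.3%, within the 38% cap
Reserves: 17,680 ÷ 1,310 = 13.5 months (meets 6-month minimum)
All criteria satisfied.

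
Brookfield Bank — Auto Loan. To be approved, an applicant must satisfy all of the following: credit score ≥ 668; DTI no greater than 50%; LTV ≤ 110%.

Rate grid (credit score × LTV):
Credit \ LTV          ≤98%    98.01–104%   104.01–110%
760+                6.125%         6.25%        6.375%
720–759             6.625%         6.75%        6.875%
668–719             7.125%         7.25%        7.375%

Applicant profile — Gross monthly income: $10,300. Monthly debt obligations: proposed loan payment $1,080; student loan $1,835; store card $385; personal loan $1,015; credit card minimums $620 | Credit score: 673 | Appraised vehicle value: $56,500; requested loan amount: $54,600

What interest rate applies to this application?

7.125%

Credit score 673 ≥ 668; Total monthly debts = (1,080 + 1,835 + 385 + 1,015 + 620) = 4,935. DTI: 4,935 ÷ 10,300 = 47.9%, within the 50% cap
LTV: 54,600 ÷ 56,500 = 96.6%, within 110% cap
Credit 673 → row 668–719; LTV 96.6% → column ≤98%. Grid cell → 7.125%.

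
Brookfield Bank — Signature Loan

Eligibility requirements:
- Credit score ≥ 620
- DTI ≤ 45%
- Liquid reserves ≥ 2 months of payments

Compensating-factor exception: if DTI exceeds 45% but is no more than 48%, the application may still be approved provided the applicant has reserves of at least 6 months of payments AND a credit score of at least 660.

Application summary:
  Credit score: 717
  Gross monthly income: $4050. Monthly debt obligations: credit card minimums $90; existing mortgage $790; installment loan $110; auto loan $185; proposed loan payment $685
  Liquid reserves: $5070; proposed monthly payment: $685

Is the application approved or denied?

Approved

Credit score 717 ≥ 620 (meets base)
Total debts = (90 + 790 + 110 + 185 + 685) = 1,860. DTI: 1,860 ÷ 4,050 = 45.9%, over the 45% base limit.
Reserves = 5,070/685 = 7.4 months ≥ 2
45.9% falls in the override range (45%–48%), so the compensating-factor test applies.
Reserves 7.4 ≥ 6 months; credit score 717 ≥ 660.
Both override conditions satisfied; DTI exception granted.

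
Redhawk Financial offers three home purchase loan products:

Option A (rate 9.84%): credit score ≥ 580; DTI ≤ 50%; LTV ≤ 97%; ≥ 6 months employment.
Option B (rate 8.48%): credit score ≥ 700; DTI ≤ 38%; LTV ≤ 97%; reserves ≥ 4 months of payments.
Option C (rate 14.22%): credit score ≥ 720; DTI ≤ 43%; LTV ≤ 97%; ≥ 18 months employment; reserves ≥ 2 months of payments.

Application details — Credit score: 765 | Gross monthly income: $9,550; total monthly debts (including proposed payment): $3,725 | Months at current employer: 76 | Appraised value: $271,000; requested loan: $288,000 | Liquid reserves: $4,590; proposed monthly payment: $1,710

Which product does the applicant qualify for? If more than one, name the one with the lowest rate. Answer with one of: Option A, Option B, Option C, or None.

None

DTI = 3,725/9,550 = 39%.
LTV = 288,000/271,000 = 106.3%.
Reserves = 4,590/1,710 = 2.7 months.
Option A: score 765 ≥ 580; DTI 39% ≤ 50%; LTV 106.3% > 97%; employment 76 ≥ 6 mo → does not qualify.
Option B: score 765 ≥ 700; DTI 39% > 38%; LTV 106.3% > 97%; reserves 2.7 < 4 mo → does not qualify.
Option C: score 765 ≥ 720; DTI 39% ≤ 43%; LTV 106.3% > 97%; employment 76 ≥ 18 mo; reserves 2.7 ≥ 2 mo → does not qualify.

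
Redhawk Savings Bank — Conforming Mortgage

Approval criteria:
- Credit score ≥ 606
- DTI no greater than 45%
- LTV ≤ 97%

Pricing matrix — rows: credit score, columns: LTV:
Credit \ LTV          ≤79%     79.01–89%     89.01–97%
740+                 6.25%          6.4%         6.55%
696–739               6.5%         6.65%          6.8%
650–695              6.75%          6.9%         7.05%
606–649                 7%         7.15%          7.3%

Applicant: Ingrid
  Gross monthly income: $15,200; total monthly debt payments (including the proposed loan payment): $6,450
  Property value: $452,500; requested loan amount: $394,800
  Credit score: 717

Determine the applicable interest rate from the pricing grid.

Credit score 717 ≥ 606; DTI = 6,450/15,200 = 42.4% ≤ 45%
Loan-to-value = 394,800/452,500 = 87.2% — pass (97% max)
Score 717 is in the 696–739 band; LTV 87.2% is in the 79.01–89% band → 6.65%.

6.65%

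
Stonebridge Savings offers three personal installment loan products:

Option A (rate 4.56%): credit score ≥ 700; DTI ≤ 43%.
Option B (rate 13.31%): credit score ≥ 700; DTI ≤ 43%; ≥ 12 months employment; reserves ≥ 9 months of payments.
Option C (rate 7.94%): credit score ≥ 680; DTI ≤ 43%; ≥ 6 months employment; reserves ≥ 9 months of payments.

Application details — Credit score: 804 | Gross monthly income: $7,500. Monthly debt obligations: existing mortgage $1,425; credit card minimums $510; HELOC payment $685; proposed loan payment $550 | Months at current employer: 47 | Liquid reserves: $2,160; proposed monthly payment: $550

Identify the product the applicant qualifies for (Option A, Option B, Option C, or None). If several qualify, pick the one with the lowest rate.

Option A

Total debts = (1,425 + 510 + 685 + 550) = 3,170; DTI = 3,170/7,500 = 42.3%.
Reserves = 2,160/550 = 3.9 months.
Option A: score 804 ≥ 700; DTI 42.3% ≤ 43% → qualifies.
Option B: score 804 ≥ 700; DTI 42.3% ≤ 43%; employment 47 ≥ 12 mo; reserves 3.9 < 9 mo → does not qualify.
Option C: score 804 ≥ 680; DTI 42.3% ≤ 43%; employment 47 ≥ 6 mo; reserves 3.9 < 9 mo → does not qualify.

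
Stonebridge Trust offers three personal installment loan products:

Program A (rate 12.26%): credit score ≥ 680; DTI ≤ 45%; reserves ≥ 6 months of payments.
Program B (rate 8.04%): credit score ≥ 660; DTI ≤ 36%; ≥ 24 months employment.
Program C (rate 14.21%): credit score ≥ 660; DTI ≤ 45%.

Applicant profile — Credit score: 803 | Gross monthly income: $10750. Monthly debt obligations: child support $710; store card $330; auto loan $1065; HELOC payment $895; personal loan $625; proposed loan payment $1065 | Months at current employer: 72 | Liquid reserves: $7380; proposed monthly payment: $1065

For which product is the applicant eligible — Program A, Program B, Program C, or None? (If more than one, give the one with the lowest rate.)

Program A

Total debts = (710 + 330 + 1,065 + 895 + 625 + 1,065) = 4,690; DTI = 4,690/10,750 = 43.6%.
Reserves = 7,380/1,065 = 6.9 months.
Program A: score 803 ≥ 680; DTI 43.6% ≤ 45%; reserves 6.9 ≥ 6 mo → qualifies.
Program B: score 803 ≥ 660; DTI 43.6% > 36%; employment 72 ≥ 24 mo → does not qualify.
Program C: score 803 ≥ 660; DTI 43.6% ≤ 45% → qualifies.
Qualifying: Program A, Program C. Lowest rate is 12.26% → Program A.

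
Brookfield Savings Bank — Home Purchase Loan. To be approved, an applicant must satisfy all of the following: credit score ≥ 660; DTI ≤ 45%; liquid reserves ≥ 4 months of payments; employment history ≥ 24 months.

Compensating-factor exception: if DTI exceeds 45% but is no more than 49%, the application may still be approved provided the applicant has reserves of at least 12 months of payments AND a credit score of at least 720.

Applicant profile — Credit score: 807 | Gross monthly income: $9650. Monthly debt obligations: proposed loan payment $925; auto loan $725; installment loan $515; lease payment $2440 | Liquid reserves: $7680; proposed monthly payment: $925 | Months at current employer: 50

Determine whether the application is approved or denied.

Denied

Credit score 807 ≥ 660 (meets base)
Total debts = (925 + 725 + 515 + 2,440) = 4,605. DTI: 4,605 ÷ 9,650 = 47.7%, over the 45% base limit.
Liquid reserves cover 7,680/925 = 8.3 months — ≥ 4 required
Employment 50 ≥ 24 months
DTI 47.7% is within the 45%–49% exception band; checking compensating factors.
Reserves 8.3 < 12 months; credit score 807 ≥ 720.
Compensating-factor requirement not fully met.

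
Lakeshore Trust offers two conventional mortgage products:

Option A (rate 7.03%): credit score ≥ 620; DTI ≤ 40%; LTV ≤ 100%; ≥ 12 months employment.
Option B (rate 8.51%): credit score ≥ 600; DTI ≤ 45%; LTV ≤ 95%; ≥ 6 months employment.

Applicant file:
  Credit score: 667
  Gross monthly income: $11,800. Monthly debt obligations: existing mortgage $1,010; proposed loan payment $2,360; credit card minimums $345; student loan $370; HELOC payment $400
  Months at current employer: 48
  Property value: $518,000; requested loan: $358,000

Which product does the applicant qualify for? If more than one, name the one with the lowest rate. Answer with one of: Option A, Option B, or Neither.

Option A

Total debts = (1,010 + 2,360 + 345 + 370 + 400) = 4,485; DTI = 4,485/11,800 = 38%.
LTV = 358,000/518,000 = 69.1%.
Option A: score 667 ≥ 620; DTI 38% ≤ 40%; LTV 69.1% ≤ 100%; employment 48 ≥ 12 mo → qualifies.
Option B: score 667 ≥ 600; DTI 38% ≤ 45%; LTV 69.1% ≤ 95%; employment 48 ≥ 6 mo → qualifies.
Qualifying: Option A, Option B. Lowest rate is 7.03% → Option A.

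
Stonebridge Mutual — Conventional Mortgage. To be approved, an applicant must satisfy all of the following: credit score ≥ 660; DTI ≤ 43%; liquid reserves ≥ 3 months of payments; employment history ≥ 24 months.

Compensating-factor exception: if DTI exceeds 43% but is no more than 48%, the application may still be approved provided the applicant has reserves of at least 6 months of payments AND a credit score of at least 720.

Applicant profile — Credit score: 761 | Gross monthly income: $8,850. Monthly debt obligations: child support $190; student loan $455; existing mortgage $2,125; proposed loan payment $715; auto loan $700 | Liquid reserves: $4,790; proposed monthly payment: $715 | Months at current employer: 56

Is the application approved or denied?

Approved

Credit score 761 ≥ 660 (meets base)
Total debts = (190 + 455 + 2,125 + 715 + 700) = 4,185. DTI: 4,185 ÷ 8,850 = 47.3%, over the 43% base limit.
Liquid reserves cover 4,790/715 = 6.7 months — ≥ 3 required
Employment 56 ≥ 24 months
47.3% falls in the override range (43%–48%), so the compensating-factor test applies.
Override check — reserves: 6.7 mo (ok); score: 761 (ok).
Both override conditions satisfied; DTI exception granted.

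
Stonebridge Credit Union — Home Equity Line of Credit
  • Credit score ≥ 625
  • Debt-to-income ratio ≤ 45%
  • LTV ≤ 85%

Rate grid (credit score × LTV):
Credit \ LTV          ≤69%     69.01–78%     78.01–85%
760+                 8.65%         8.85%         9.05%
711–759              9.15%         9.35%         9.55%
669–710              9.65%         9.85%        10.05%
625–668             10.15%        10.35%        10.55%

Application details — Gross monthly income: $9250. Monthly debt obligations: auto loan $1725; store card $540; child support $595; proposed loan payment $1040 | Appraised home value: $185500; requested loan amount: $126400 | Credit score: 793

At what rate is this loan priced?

8.65%

Credit score 793 ≥ 625; Total monthly debts = (1,725 + 540 + 595 + 1,040) = 3,900. Debt-to-income = 3,900/9,250 = 42.2% — meets 45% limit
LTV: 126,400 ÷ 185,500 = 68.1%, within 85% cap
Credit 793 → row 760+; LTV 68.1% → column ≤69%. Grid cell → 8.65%.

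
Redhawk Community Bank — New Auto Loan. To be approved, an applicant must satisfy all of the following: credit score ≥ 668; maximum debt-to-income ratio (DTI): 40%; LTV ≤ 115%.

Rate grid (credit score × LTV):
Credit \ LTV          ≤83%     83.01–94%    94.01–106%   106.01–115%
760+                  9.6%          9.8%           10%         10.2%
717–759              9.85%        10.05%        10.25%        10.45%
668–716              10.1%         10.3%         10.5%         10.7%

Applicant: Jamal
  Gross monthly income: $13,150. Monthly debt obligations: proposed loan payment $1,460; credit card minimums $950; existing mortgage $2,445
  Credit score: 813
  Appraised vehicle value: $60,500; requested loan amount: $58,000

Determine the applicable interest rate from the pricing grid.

Credit score 813 ≥ 668; Total monthly debts = (1,460 + 950 + 2,445) = 4,855. Debt-to-income = 4,855/13,150 = 36.9% — meets 40% limit
Loan-to-value = 58,000/60,500 = 95.9% — pass (115% max)
Score 813 is in the 760+ band; LTV 95.9% is in the 94.01–106% band → 10%.

10%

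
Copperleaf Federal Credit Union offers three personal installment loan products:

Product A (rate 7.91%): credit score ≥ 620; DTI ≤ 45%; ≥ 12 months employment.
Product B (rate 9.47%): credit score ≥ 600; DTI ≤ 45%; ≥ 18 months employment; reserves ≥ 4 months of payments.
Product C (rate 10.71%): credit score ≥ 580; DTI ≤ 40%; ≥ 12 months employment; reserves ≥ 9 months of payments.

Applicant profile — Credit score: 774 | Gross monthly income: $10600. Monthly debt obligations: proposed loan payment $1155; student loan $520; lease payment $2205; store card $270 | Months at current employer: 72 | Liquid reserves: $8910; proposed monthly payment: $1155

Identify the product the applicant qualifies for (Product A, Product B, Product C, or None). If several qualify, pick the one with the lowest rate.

Total debts = (1,155 + 520 + 2,205 + 270) = 4,150; DTI = 4,150/10,600 = 39.2%.
Reserves = 8,910/1,155 = 7.7 months.
Product A: score 774 ≥ 620; DTI 39.2% ≤ 45%; employment 72 ≥ 12 mo → qualifies.
Product B: score 774 ≥ 600; DTI 39.2% ≤ 45%; employment 72 ≥ 18 mo; reserves 7.7 ≥ 4 mo → qualifies.
Product C: score 774 ≥ 580; DTI 39.2% ≤ 40%; employment 72 ≥ 12 mo; reserves 7.7 < 9 mo → does not qualify.
Qualifying: Product A, Product B. Lowest rate is 7.91% → Product A.

Product A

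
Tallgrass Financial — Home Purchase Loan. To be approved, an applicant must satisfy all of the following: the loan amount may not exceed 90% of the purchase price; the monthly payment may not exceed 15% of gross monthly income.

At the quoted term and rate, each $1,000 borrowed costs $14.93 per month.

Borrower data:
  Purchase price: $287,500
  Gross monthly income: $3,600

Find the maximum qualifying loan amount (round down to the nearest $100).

Payment cap: 15% × $3,600 = $540/month.
At $14.93 per $1,000, that supports 540/14.93 × 1,000 ≈ $36,168 → $36,100.
LTV cap: 90% × $287,500 = $258,750 → $258,700.
Binding constraint: payment-to-income.

$36,100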